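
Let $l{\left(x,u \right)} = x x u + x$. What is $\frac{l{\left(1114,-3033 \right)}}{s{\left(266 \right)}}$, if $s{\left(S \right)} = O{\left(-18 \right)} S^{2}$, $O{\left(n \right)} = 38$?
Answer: $- \frac{1881969877}{1344364} \approx -1399.9$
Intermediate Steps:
$l{\left(x,u \right)} = x + u x^{2}$ ($l{\left(x,u \right)} = x^{2} u + x = u x^{2} + x = x + u x^{2}$)
$s{\left(S \right)} = 38 S^{2}$
$\frac{l{\left(1114,-3033 \right)}}{s{\left(266 \right)}} = \frac{1114 \left(1 - 3378762\right)}{38 \cdot 266^{2}} = \frac{1114 \left(1 - 3378762\right)}{38 \cdot 70756} = \frac{1114 \left(-3378761\right)}{2688728} = \left(-3763939754\right) \frac{1}{2688728} = - \frac{1881969877}{1344364}$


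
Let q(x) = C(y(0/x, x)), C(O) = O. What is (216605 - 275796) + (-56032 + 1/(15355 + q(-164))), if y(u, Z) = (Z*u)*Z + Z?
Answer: -1750352592/15191 ≈ -1.1522e+5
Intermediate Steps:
y(u, Z) = Z + u*Z**2 (y(u, Z) = u*Z**2 + Z = Z + u*Z**2)
q(x) = x (q(x) = x*(1 + x*(0/x)) = x*(1 + x*0) = x*(1 + 0) = x*1 = x)
(216605 - 275796) + (-56032 + 1/(15355 + q(-164))) = (216605 - 275796) + (-56032 + 1/(15355 - 164)) = -59191 + (-56032 + 1/15191) = -59191 - 851182111/15191 = -1750352592/15191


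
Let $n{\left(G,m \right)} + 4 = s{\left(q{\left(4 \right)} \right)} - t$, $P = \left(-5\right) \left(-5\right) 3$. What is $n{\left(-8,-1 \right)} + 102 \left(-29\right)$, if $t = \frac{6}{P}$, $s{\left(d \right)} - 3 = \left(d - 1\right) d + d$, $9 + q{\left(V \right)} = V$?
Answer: $- \frac{73352}{25} \approx -2934.1$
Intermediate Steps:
$q{\left(V \right)} = -9 + V$
$P = 75$ ($P = 25 \cdot 3 = 75$)
$s{\left(d \right)} = 3 + d + d \left(-1 + d\right)$ ($s{\left(d \right)} = 3 + \left(\left(d - 1\right) d + d\right) = 3 + \left(\left(-1 + d\right) d + d\right) = 3 + \left(d \left(-1 + d\right) + d\right) = 3 + \left(d + d \left(-1 + d\right)\right) = 3 + d + d \left(-1 + d\right)$)
$t = \frac{2}{25}$ ($t = \frac{6}{75} = 6 \cdot \frac{1}{75} = \frac{2}{25} \approx 0.08$)
$n{\left(G,m \right)} = \frac{598}{25}$ ($n{\left(G,m \right)} = -4 - \left(- \frac{73}{25} - \left(-9 + 4\right)^{2}\right) = -4 + \left(\left(3 + \left(-5\right)^{2}\right) - \frac{2}{25}\right) = -4 + \left(\left(3 + 25\right) - \frac{2}{25}\right) = -4 + \left(28 - \frac{2}{25}\right) = -4 + \frac{698}{25} = \frac{598}{25}$)
$n{\left(-8,-1 \right)} + 102 \left(-29\right) = \frac{598}{25} + 102 \left(-29\right) = \frac{598}{25} - 2958 = - \frac{73352}{25}$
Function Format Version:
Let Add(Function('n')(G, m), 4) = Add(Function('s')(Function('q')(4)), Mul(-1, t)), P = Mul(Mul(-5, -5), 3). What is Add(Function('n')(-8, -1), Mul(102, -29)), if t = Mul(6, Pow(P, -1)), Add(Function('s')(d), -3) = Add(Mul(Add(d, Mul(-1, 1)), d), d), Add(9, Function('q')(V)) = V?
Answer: Rational(-73352, 25) ≈ -2934.1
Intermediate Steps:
Function('q')(V) = Add(-9, V)
P = 75 (P = Mul(25, 3) = 75)
Function('s')(d) = Add(3, d, Mul(d, Add(-1, d))) (Function('s')(d) = Add(3, Add(Mul(Add(d, Mul(-1, 1)), d), d)) = Add(3, Add(Mul(Add(d, -1), d), d)) = Add(3, Add(Mul(Add(-1, d), d), d)) = Add(3, Add(Mul(d, Add(-1, d)), d)) = Add(3, Add(d, Mul(d, Add(-1, d)))) = Add(3, d, Mul(d, Add(-1, d))))
t = Rational(2, 25) (t = Mul(6, Pow(75, -1)) = Mul(6, Rational(1, 75)) = Rational(2, 25) ≈ 0.080000)
Function('n')(G, m) = Rational(598, 25) (Function('n')(G, m) = Add(-4, Add(Add(3, Pow(Add(-9, 4), 2)), Mul(-1, Rational(2, 25)))) = Add(-4, Add(Add(3, Pow(-5, 2)), Rational(-2, 25))) = Add(-4, Add(Add(3, 25), Rational(-2, 25))) = Add(-4, Add(28, Rational(-2, 25))) = Add(-4, Rational(698, 25)) = Rational(598, 25))
Add(Function('n')(-8, -1), Mul(102, -29)) = Add(Rational(598, 25), Mul(102, -29)) = Add(Rational(598, 25), -2958) = Rational(-73352, 25)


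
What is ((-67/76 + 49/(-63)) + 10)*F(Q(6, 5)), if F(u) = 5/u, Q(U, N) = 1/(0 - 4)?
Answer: -28525/171 ≈ -166.81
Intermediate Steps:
Q(U, N) = -¼ (Q(U, N) = 1/(-4) = -¼)
((-67/76 + 49/(-63)) + 10)*F(Q(6, 5)) = ((-67/76 + 49/(-63)) + 10)*(5/(-¼)) = ((-67*1/76 + 49*(-1/63)) + 10)*(5*(-4)) = ((-67/76 - 7/9) + 10)*(-20) = (-1135/684 + 10)*(-20) = (5705/684)*(-20) = -28525/171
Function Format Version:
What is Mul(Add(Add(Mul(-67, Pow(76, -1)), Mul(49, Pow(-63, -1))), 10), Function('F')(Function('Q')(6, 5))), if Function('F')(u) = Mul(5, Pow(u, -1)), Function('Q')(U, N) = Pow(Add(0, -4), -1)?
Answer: Rational(-28525, 171) ≈ -166.81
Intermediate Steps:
Function('Q')(U, N) = Rational(-1, 4) (Function('Q')(U, N) = Pow(-4, -1) = Rational(-1, 4))
Mul(Add(Add(Mul(-67, Pow(76, -1)), Mul(49, Pow(-63, -1))), 10), Function('F')(Function('Q')(6, 5))) = Mul(Add(Add(Mul(-67, Pow(76, -1)), Mul(49, Pow(-63, -1))), 10), Mul(5, Pow(Rational(-1, 4), -1))) = Mul(Add(Add(Mul(-67, Rational(1, 76)), Mul(49, Rational(-1, 63))), 10), Mul(5, -4)) = Mul(Add(Add(Rational(-67, 76), Rational(-7, 9)), 10), -20) = Mul(Add(Rational(-1135, 684), 10), -20) = Mul(Rational(5705, 684), -20) = Rational(-28525, 171)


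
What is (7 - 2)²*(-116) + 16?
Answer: -2884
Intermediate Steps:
(7 - 2)²*(-116) + 16 = 5²*(-116) + 16 = 25*(-116) + 16 = -2900 + 16 = -2884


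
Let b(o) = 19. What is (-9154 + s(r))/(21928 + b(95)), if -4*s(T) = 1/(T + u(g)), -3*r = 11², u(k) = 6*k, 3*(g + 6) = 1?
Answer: -8165365/19576724 ≈ -0.41710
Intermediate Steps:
g = -17/3 (g = -6 + (⅓)*1 = -6 + ⅓ = -17/3 ≈ -5.6667)
r = -121/3 (r = -⅓*11² = -⅓*121 = -121/3 ≈ -40.333)
s(T) = -1/(4*(-34 + T)) (s(T) = -1/(4*(T + 6*(-17/3))) = -1/(4*(T - 34)) = -1/(4*(-34 + T)))
(-9154 + s(r))/(21928 + b(95)) = (-9154 - 1/(-136 + 4*(-121/3)))/(21928 + 19) = (-9154 - 1/(-136 - 484/3))/21947 = (-9154 - 1/(-892/3))*(1/21947) = (-9154 - 1*(-3/892))*(1/21947) = (-9154 + 3/892)*(1/21947) = -8165365/892*1/21947 = -8165365/19576724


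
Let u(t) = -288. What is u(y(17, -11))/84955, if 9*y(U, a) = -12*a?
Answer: -288/84955 ≈ -0.0033900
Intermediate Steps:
y(U, a) = -4*a/3 (y(U, a) = (-12*a)/9 = -4*a/3)
u(y(17, -11))/84955 = -288/84955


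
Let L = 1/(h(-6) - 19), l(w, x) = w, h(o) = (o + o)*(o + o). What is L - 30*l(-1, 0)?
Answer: 3751/125 ≈ 30.008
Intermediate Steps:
h(o) = 4*o**2 (h(o) = (2*o)*(2*o) = 4*o**2)
L = 1/125 (L = 1/(4*(-6)**2 - 19) = 1/(4*36 - 19) = 1/(144 - 19) = 1/125 ≈ 0.0080000)
L - 30*l(-1, 0) = 1/125 - 30*(-1) = 1/125 + 30 = 3751/125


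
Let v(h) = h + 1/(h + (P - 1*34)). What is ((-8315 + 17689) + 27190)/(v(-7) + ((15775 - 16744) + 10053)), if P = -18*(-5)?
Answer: 27146/6739 ≈ 4.0282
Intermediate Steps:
P = 90
v(h) = h + 1/(56 + h) (v(h) = h + 1/(h + (90 - 1*34)) = h + 1/(h + (90 - 34)) = h + 1/(h + 56) = h + 1/(56 + h))
((-8315 + 17689) + 27190)/(v(-7) + ((15775 - 16744) + 10053)) = ((-8315 + 17689) + 27190)/((1 + (-7)² + 56*(-7))/(56 - 7) + ((15775 - 16744) + 10053)) = (9374 + 27190)/((1 + 49 - 392)/49 + (-969 + 10053)) = 36564/((1/49)*(-342) + 9084) = 36564/(-342/49 + 9084) = 36564/(444774/49) = 36564*(49/444774) = 27146/6739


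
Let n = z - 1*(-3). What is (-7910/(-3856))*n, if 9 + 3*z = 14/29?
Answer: 27685/83868 ≈ 0.33010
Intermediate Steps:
z = -247/87 (z = -3 + (14/29)/3 = -3 + (14*(1/29))/3 = -3 + (⅓)*(14/29) = -3 + 14/87 = -247/87 ≈ -2.8391)
n = 14/87 (n = -247/87 - 1*(-3) = -247/87 + 3 = 14/87 ≈ 0.16092)
(-7910/(-3856))*n = -7910/(-3856)*(14/87) = -7910*(-1/3856)*(14/87) = (3955/1928)*(14/87) = 27685/83868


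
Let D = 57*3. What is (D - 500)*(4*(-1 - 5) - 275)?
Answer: 98371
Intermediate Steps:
D = 171
(D - 500)*(4*(-1 - 5) - 275) = (171 - 500)*(4*(-1 - 5) - 275) = -329*(4*(-6) - 275) = -329*(-24 - 275) = -329*(-299) = 98371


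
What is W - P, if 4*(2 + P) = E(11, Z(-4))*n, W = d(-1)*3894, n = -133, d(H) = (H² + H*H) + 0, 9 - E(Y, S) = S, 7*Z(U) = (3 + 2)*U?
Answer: 32737/4 ≈ 8184.3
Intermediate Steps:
Z(U) = 5*U/7 (Z(U) = ((3 + 2)*U)/7 = (5*U)/7 = 5*U/7)
E(Y, S) = 9 - S
d(H) = 2*H² (d(H) = (H² + H²) + 0 = 2*H² + 0 = 2*H²)
W = 7788 (W = (2*(-1)²)*3894 = (2*1)*3894 = 2*3894 = 7788)
P = -1585/4 (P = -2 + ((9 - 5*(-4)/7)*(-133))/4 = -2 + ((9 - 1*(-20/7))*(-133))/4 = -2 + ((9 + 20/7)*(-133))/4 = -2 + ((83/7)*(-133))/4 = -2 + (¼)*(-1577) = -2 - 1577/4 = -1585/4 ≈ -396.25)
W - P = 7788 - 1*(-1585/4) = 7788 + 1585/4 = 32737/4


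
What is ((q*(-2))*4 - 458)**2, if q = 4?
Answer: 240100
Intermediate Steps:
((q*(-2))*4 - 458)**2 = ((4*(-2))*4 - 458)**2 = (-8*4 - 458)**2 = (-32 - 458)**2 = (-490)**2 = 240100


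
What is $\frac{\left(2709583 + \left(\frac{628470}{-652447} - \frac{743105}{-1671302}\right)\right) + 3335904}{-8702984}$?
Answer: $- \frac{6592215951677499073}{9490046852100166096} \approx -0.69464$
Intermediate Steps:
$\frac{\left(2709583 + \left(\frac{628470}{-652447} - \frac{743105}{-1671302}\right)\right) + 3335904}{-8702984} = \left(\left(2709583 + \left(628470 \left(- \frac{1}{652447}\right) - - \frac{743105}{1671302}\right)\right) + 3335904\right) \left(- \frac{1}{8702984}\right) = \left(\left(2709583 + \left(- \frac{628470}{652447} + \frac{743105}{1671302}\right)\right) + 3335904\right) \left(- \frac{1}{8702984}\right) = \left(\left(2709583 - \frac{565526540005}{1090435975994}\right) + 3335904\right) \left(- \frac{1}{8702984}\right) = \left(\frac{2954626217615210497}{1090435975994} + 3335904\right) \left(- \frac{1}{8702984}\right) = \frac{6592215951677499073}{1090435975994} \left(- \frac{1}{8702984}\right) = - \frac{6592215951677499073}{9490046852100166096}$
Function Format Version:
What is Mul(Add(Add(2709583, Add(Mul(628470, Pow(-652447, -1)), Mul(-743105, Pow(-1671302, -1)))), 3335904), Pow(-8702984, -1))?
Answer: Rational(-6592215951677499073, 9490046852100166096) ≈ -0.69464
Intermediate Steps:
Mul(Add(Add(2709583, Add(Mul(628470, Pow(-652447, -1)), Mul(-743105, Pow(-1671302, -1)))), 3335904), Pow(-8702984, -1)) = Mul(Add(Add(2709583, Add(Mul(628470, Rational(-1, 652447)), Mul(-743105, Rational(-1, 1671302)))), 3335904), Rational(-1, 8702984)) = Mul(Add(Add(2709583, Add(Rational(-628470, 652447), Rational(743105, 1671302))), 3335904), Rational(-1, 8702984)) = Mul(Add(Add(2709583, Rational(-565526540005, 1090435975994)), 3335904), Rational(-1, 8702984)) = Mul(Add(Rational(2954626217615210497, 1090435975994), 3335904), Rational(-1, 8702984)) = Mul(Rational(6592215951677499073, 1090435975994), Rational(-1, 8702984)) = Rational(-6592215951677499073, 9490046852100166096)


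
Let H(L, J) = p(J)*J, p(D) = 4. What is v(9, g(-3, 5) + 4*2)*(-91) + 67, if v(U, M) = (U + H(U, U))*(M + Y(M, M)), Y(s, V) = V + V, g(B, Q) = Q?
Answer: -159638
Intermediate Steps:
H(L, J) = 4*J
Y(s, V) = 2*V
v(U, M) = 15*M*U (v(U, M) = (U + 4*U)*(M + 2*M) = (5*U)*(3*M) = 15*M*U)
v(9, g(-3, 5) + 4*2)*(-91) + 67 = (15*(5 + 4*2)*9)*(-91) + 67 = (15*(5 + 8)*9)*(-91) + 67 = (15*13*9)*(-91) + 67 = 1755*(-91) + 67 = -159705 + 67 = -159638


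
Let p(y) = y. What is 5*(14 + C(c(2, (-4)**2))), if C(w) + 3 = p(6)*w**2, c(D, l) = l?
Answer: 7735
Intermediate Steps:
C(w) = -3 + 6*w**2
5*(14 + C(c(2, (-4)**2))) = 5*(14 + (-3 + 6*((-4)**2)**2)) = 5*(14 + (-3 + 6*16**2)) = 5*(14 + (-3 + 6*256)) = 5*(14 + (-3 + 1536)) = 5*(14 + 1533) = 5*1547 = 7735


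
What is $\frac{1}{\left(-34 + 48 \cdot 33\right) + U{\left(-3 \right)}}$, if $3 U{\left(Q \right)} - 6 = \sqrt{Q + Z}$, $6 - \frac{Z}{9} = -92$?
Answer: $\frac{4656}{7225819} - \frac{\sqrt{879}}{7225819} \approx 0.00064025$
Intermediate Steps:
$Z = 882$ ($Z = 54 - -828 = 54 + 828 = 882$)
$U{\left(Q \right)} = 2 + \frac{\sqrt{882 + Q}}{3}$ ($U{\left(Q \right)} = 2 + \frac{\sqrt{Q + 882}}{3} = 2 + \frac{\sqrt{882 + Q}}{3}$)
$\frac{1}{\left(-34 + 48 \cdot 33\right) + U{\left(-3 \right)}} = \frac{1}{\left(-34 + 48 \cdot 33\right) + \left(2 + \frac{\sqrt{882 - 3}}{3}\right)} = \frac{1}{\left(-34 + 1584\right) + \left(2 + \frac{\sqrt{879}}{3}\right)} = \frac{1}{1550 + \left(2 + \frac{\sqrt{879}}{3}\right)} = \frac{1}{1552 + \frac{\sqrt{879}}{3}}$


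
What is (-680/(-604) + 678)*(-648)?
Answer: -66451104/151 ≈ -4.4007e+5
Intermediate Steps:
(-680/(-604) + 678)*(-648) = (-680*(-1/604) + 678)*(-648) = (170/151 + 678)*(-648) = (102548/151)*(-648) = -66451104/151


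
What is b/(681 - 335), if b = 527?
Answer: 527/346 ≈ 1.5231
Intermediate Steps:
b/(681 - 335) = 527/(681 - 335) = 527/346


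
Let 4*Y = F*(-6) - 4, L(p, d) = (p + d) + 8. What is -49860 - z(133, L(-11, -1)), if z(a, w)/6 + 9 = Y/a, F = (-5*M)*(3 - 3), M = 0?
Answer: -6624192/133 ≈ -49806.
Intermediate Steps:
F = 0 (F = (-5*0)*(3 - 3) = 0*0 = 0)
L(p, d) = 8 + d + p (L(p, d) = (d + p) + 8 = 8 + d + p)
Y = -1 (Y = (0*(-6) - 4)/4 = (0 - 4)/4 = (¼)*(-4) = -1)
z(a, w) = -54 - 6/a (z(a, w) = -54 + 6*(-1/a) = -54 - 6/a)
-49860 - z(133, L(-11, -1)) = -49860 - (-54 - 6/133) = -49860 - 1*(-7188/133) = -49860 + 7188/133 = -6624192/133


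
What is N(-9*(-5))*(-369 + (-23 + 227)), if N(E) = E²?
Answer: -334125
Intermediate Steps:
N(-9*(-5))*(-369 + (-23 + 227)) = (-9*(-5))²*(-369 + (-23 + 227)) = 45²*(-369 + 204) = 2025*(-165) = -334125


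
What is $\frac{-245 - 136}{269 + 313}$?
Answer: $- \frac{127}{194} \approx -0.65464$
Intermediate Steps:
$\frac{-245 - 136}{269 + 313} = - \frac{381}{582} = \left(-381\right) \frac{1}{582} = - \frac{127}{194}$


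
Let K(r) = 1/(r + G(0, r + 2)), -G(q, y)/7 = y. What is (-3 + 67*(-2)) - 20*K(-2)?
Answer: -127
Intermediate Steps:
G(q, y) = -7*y
K(r) = 1/(-14 - 6*r) (K(r) = 1/(r - 7*(r + 2)) = 1/(r - 7*(2 + r)) = 1/(r + (-14 - 7*r)) = 1/(-14 - 6*r))
(-3 + 67*(-2)) - 20*K(-2) = (-3 + 67*(-2)) - 10/(-7 - 3*(-2)) = (-3 - 134) - 10/(-7 + 6) = -137 - 10/(-1) = -137 - 10*(-1) = -137 - 20*(-½) = -137 + 10 = -127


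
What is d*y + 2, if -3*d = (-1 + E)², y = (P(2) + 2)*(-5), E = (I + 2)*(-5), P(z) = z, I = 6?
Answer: 33626/3 ≈ 11209.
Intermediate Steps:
E = -40 (E = (6 + 2)*(-5) = 8*(-5) = -40)
y = -20 (y = (2 + 2)*(-5) = 4*(-5) = -20)
d = -1681/3 (d = -(-1 - 40)²/3 = -⅓*(-41)² = -⅓*1681 = -1681/3 ≈ -560.33)
d*y + 2 = -1681/3*(-20) + 2 = 33620/3 + 2 = 33626/3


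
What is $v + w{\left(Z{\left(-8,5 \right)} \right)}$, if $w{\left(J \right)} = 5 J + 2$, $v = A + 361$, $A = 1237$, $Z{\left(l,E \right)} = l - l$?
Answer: $1600$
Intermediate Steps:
$Z{\left(l,E \right)} = 0$
$v = 1598$ ($v = 1237 + 361 = 1598$)
$w{\left(J \right)} = 2 + 5 J$
$v + w{\left(Z{\left(-8,5 \right)} \right)} = 1598 + \left(2 + 5 \cdot 0\right) = 1598 + \left(2 + 0\right) = 1598 + 2 = 1600$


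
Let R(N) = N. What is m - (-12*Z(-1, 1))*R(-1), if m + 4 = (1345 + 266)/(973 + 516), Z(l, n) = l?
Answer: 13523/1489 ≈ 9.0819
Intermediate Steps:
m = -4345/1489 (m = -4 + (1345 + 266)/(973 + 516) = -4 + 1611/1489 = -4345/1489 ≈ -2.9181)
m - (-12*Z(-1, 1))*R(-1) = -4345/1489 - (-12*(-1))*(-1) = -4345/1489 - 12*(-1) = -4345/1489 - 1*(-12) = -4345/1489 + 12 = 13523/1489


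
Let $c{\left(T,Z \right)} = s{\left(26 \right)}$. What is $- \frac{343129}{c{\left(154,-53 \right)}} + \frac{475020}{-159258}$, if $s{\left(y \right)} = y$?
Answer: $- \frac{9109731467}{690118} \approx -13200.0$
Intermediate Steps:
$c{\left(T,Z \right)} = 26$
$- \frac{343129}{c{\left(154,-53 \right)}} + \frac{475020}{-159258} = - \frac{343129}{26} + \frac{475020}{-159258} = \left(-343129\right) \frac{1}{26} + 475020 \left(- \frac{1}{159258}\right) = - \frac{343129}{26} - \frac{79170}{26543} = - \frac{9109731467}{690118}$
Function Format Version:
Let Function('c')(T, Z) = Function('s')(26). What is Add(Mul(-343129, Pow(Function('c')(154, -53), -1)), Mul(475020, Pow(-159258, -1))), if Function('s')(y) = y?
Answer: Rational(-9109731467, 690118) ≈ -13200.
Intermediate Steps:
Function('c')(T, Z) = 26
Add(Mul(-343129, Pow(Function('c')(154, -53), -1)), Mul(475020, Pow(-159258, -1))) = Add(Mul(-343129, Pow(26, -1)), Mul(475020, Pow(-159258, -1))) = Add(Mul(-343129, Rational(1, 26)), Mul(475020, Rational(-1, 159258))) = Add(Rational(-343129, 26), Rational(-79170, 26543)) = Rational(-9109731467, 690118)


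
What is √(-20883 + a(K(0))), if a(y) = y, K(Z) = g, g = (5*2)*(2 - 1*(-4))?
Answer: I*√20823 ≈ 144.3*I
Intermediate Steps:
g = 60 (g = 10*(2 + 4) = 10*6 = 60)
K(Z) = 60
√(-20883 + a(K(0))) = √(-20883 + 60) = √(-20823) = I*√20823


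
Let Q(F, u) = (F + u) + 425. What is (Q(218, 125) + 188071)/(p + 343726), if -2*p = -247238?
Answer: 188839/467345 ≈ 0.40407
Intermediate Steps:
p = 123619 (p = -½*(-247238) = 123619)
Q(F, u) = 425 + F + u
(Q(218, 125) + 188071)/(p + 343726) = ((425 + 218 + 125) + 188071)/(123619 + 343726) = (768 + 188071)/467345 = 188839*(1/467345) = 188839/467345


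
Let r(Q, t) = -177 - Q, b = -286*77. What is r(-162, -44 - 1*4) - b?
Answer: 22007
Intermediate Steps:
b = -22022
r(-162, -44 - 1*4) - b = (-177 - 1*(-162)) - 1*(-22022) = (-177 + 162) + 22022 = -15 + 22022 = 22007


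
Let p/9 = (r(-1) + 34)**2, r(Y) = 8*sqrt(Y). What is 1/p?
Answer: 91/1116300 - 34*I/837225 ≈ 8.1519e-5 - 4.061e-5*I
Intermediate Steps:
p = 9*(34 + 8*I)**2 (p = 9*(8*sqrt(-1) + 34)**2 = 9*(8*I + 34)**2 = 9*(34 + 8*I)**2 ≈ 9828.0 + 4896.0*I)
1/p = 1/(9828 + 4896*I) = (9828 - 4896*I)/120560400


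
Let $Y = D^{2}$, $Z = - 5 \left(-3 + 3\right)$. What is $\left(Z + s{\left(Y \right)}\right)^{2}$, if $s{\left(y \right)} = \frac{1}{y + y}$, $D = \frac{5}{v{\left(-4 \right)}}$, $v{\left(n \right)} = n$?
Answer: $\frac{64}{625} \approx 0.1024$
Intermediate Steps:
$D = - \frac{5}{4}$ ($D = \frac{5}{-4} = 5 \left(- \frac{1}{4}\right) = - \frac{5}{4} \approx -1.25$)
$Z = 0$ ($Z = \left(-5\right) 0 = 0$)
$Y = \frac{25}{16}$ ($Y = \left(- \frac{5}{4}\right)^{2} = \frac{25}{16} \approx 1.5625$)
$s{\left(y \right)} = \frac{1}{2 y}$
$\left(Z + s{\left(Y \right)}\right)^{2} = \left(0 + \frac{1}{2 \cdot \frac{25}{16}}\right)^{2} = \left(0 + \frac{1}{2} \cdot \frac{16}{25}\right)^{2} = \left(0 + \frac{8}{25}\right)^{2} = \left(\frac{8}{25}\right)^{2} = \frac{64}{625}$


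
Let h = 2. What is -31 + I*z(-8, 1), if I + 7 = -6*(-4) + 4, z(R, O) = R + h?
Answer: -157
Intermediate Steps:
z(R, O) = 2 + R (z(R, O) = R + 2 = 2 + R)
I = 21 (I = -7 + (-6*(-4) + 4) = -7 + (24 + 4) = -7 + 28 = 21)
-31 + I*z(-8, 1) = -31 + 21*(2 - 8) = -31 + 21*(-6) = -31 - 126 = -157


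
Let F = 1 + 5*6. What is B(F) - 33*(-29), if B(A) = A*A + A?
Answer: 1949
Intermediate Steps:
F = 31 (F = 1 + 30 = 31)
B(A) = A + A² (B(A) = A² + A = A + A²)
B(F) - 33*(-29) = 31*(1 + 31) - 33*(-29) = 31*32 + 957 = 992 + 957 = 1949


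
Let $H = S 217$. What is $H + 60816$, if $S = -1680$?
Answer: $-303744$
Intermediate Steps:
$H = -364560$ ($H = \left(-1680\right) 217 = -364560$)
$H + 60816 = -364560 + 60816 = -303744$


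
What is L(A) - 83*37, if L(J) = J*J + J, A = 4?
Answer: -3051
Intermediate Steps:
L(J) = J + J**2 (L(J) = J**2 + J = J + J**2)
L(A) - 83*37 = 4*(1 + 4) - 83*37 = 4*5 - 3071 = 20 - 3071 = -3051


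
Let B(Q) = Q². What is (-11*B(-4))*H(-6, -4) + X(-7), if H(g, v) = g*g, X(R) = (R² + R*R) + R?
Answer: -6245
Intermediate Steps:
X(R) = R + 2*R² (X(R) = (R² + R²) + R = 2*R² + R = R + 2*R²)
H(g, v) = g²
(-11*B(-4))*H(-6, -4) + X(-7) = -11*(-4)²*(-6)² - 7*(1 + 2*(-7)) = -11*16*36 - 7*(1 - 14) = -176*36 - 7*(-13) = -6336 + 91 = -6245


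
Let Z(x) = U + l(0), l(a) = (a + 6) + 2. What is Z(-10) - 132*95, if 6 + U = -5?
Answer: -12543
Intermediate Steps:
U = -11 (U = -6 - 5 = -11)
l(a) = 8 + a (l(a) = (6 + a) + 2 = 8 + a)
Z(x) = -3 (Z(x) = -11 + (8 + 0) = -11 + 8 = -3)
Z(-10) - 132*95 = -3 - 132*95 = -3 - 12540 = -12543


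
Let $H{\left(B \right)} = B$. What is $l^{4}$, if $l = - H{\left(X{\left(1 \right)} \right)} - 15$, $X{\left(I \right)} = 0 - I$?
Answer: $38416$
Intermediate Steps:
$X{\left(I \right)} = - I$
$l = -14$ ($l = - \left(-1\right) 1 - 15 = \left(-1\right) \left(-1\right) - 15 = 1 - 15 = -14$)
$l^{4} = \left(-14\right)^{4} = 38416$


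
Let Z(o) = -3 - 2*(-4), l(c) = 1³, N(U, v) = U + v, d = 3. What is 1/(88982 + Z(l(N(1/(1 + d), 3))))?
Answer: 1/88987 ≈ 1.1238e-5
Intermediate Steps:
l(c) = 1
Z(o) = 5 (Z(o) = -3 + 8 = 5)
1/(88982 + Z(l(N(1/(1 + d), 3)))) = 1/(88982 + 5) = 1/88987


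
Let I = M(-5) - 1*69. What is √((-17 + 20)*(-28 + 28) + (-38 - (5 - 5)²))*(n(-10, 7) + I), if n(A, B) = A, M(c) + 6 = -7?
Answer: -92*I*√38 ≈ -567.13*I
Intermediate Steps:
M(c) = -13 (M(c) = -6 - 7 = -13)
I = -82 (I = -13 - 1*69 = -13 - 69 = -82)
√((-17 + 20)*(-28 + 28) + (-38 - (5 - 5)²))*(n(-10, 7) + I) = √((-17 + 20)*(-28 + 28) + (-38 - (5 - 5)²))*(-10 - 82) = √(3*0 + (-38 - 1*0²))*(-92) = √(0 + (-38 - 1*0))*(-92) = √(0 + (-38 + 0))*(-92) = √(0 - 38)*(-92) = √(-38)*(-92) = (I*√38)*(-92) = -92*I*√38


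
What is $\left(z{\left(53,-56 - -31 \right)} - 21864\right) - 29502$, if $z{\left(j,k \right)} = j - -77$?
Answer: $-51236$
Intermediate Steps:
$z{\left(j,k \right)} = 77 + j$ ($z{\left(j,k \right)} = j + 77 = 77 + j$)
$\left(z{\left(53,-56 - -31 \right)} - 21864\right) - 29502 = \left(\left(77 + 53\right) - 21864\right) - 29502 = \left(130 - 21864\right) - 29502 = -21734 - 29502 = -51236$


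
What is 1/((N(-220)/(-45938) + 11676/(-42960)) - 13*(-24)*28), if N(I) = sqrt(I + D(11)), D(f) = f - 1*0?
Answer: 59067602351716604660/515998520296248263090589 + 147189945800*I*sqrt(209)/515998520296248263090589 ≈ 0.00011447 + 4.1238e-12*I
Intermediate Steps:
D(f) = f (D(f) = f + 0 = f)
N(I) = sqrt(11 + I) (N(I) = sqrt(I + 11) = sqrt(11 + I))
1/((N(-220)/(-45938) + 11676/(-42960)) - 13*(-24)*28) = 1/((sqrt(11 - 220)/(-45938) + 11676/(-42960)) - 13*(-24)*28) = 1/((sqrt(-209)*(-1/45938) + 11676*(-1/42960)) + 312*28) = 1/(((I*sqrt(209))*(-1/45938) - 973/3580) + 8736) = 1/((-I*sqrt(209)/45938 - 973/3580) + 8736) = 1/((-973/3580 - I*sqrt(209)/45938) + 8736) = 1/(31273907/3580 - I*sqrt(209)/45938)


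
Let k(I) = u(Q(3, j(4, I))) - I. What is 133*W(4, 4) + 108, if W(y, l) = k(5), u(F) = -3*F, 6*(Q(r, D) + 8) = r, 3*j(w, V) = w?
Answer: 4871/2 ≈ 2435.5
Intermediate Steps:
j(w, V) = w/3
Q(r, D) = -8 + r/6
k(I) = 45/2 - I (k(I) = -3*(-8 + (⅙)*3) - I = -3*(-8 + ½) - I = -3*(-15/2) - I = 45/2 - I)
W(y, l) = 35/2 (W(y, l) = 45/2 - 1*5 = 45/2 - 5 = 35/2)
133*W(4, 4) + 108 = 133*(35/2) + 108 = 4655/2 + 108 = 4871/2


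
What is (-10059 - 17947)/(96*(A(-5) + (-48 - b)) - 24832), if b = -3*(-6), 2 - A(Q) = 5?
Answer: 14003/15728 ≈ 0.89032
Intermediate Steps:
A(Q) = -3 (A(Q) = 2 - 1*5 = 2 - 5 = -3)
b = 18
(-10059 - 17947)/(96*(A(-5) + (-48 - b)) - 24832) = (-10059 - 17947)/(96*(-3 + (-48 - 1*18)) - 24832) = -28006/(96*(-3 + (-48 - 18)) - 24832) = -28006/(96*(-3 - 66) - 24832) = -28006/(96*(-69) - 24832) = -28006/(-6624 - 24832) = -28006/(-31456) = -28006*(-1/31456) = 14003/15728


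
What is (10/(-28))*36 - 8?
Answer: -146/7 ≈ -20.857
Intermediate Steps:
(10/(-28))*36 - 8 = (10*(-1/28))*36 - 8 = -5/14*36 - 8 = -90/7 - 8 = -146/7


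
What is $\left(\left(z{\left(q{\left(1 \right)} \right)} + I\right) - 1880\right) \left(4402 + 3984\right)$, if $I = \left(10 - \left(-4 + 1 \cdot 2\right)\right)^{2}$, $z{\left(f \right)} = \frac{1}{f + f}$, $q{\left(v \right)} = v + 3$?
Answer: $- \frac{58228191}{4} \approx -1.4557 \cdot 10^{7}$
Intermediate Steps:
$q{\left(v \right)} = 3 + v$
$z{\left(f \right)} = \frac{1}{2 f}$
$I = 144$ ($I = \left(10 - \left(-4 + 2\right)\right)^{2} = \left(10 - -2\right)^{2} = \left(10 + 2\right)^{2} = 12^{2} = 144$)
$\left(\left(z{\left(q{\left(1 \right)} \right)} + I\right) - 1880\right) \left(4402 + 3984\right) = \left(\left(\frac{1}{2 \left(3 + 1\right)} + 144\right) - 1880\right) \left(4402 + 3984\right) = \left(\left(\frac{1}{2 \cdot 4} + 144\right) - 1880\right) 8386 = \left(\left(\frac{1}{2} \cdot \frac{1}{4} + 144\right) - 1880\right) 8386 = \left(\left(\frac{1}{8} + 144\right) - 1880\right) 8386 = \left(\frac{1153}{8} - 1880\right) 8386 = \left(- \frac{13887}{8}\right) 8386 = - \frac{58228191}{4}$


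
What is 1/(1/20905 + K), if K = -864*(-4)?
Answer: 20905/72247681 ≈ 0.00028935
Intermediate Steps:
K = 3456
1/(1/20905 + K) = 1/(1/20905 + 3456) = 1/(72247681/20905) = 20905/72247681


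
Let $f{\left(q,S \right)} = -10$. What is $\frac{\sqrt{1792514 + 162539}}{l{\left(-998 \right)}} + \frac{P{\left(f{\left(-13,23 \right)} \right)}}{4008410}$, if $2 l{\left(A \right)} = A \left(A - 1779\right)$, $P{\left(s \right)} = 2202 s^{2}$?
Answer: $\frac{22020}{400841} + \frac{\sqrt{1955053}}{1385723} \approx 0.055944$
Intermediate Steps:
$l{\left(A \right)} = \frac{A \left(-1779 + A\right)}{2}$ ($l{\left(A \right)} = \frac{A \left(A - 1779\right)}{2} = \frac{A \left(-1779 + A\right)}{2}$)
$\frac{\sqrt{1792514 + 162539}}{l{\left(-998 \right)}} + \frac{P{\left(f{\left(-13,23 \right)} \right)}}{4008410} = \frac{\sqrt{1792514 + 162539}}{\frac{1}{2} \left(-998\right) \left(-1779 - 998\right)} + \frac{2202 \left(-10\right)^{2}}{4008410} = \frac{\sqrt{1955053}}{\frac{1}{2} \left(-998\right) \left(-2777\right)} + 2202 \cdot 100 \cdot \frac{1}{4008410} = \frac{\sqrt{1955053}}{1385723} + 220200 \cdot \frac{1}{4008410} = \sqrt{1955053} \cdot \frac{1}{1385723} + \frac{22020}{400841} = \frac{\sqrt{1955053}}{1385723} + \frac{22020}{400841} = \frac{22020}{400841} + \frac{\sqrt{1955053}}{1385723}$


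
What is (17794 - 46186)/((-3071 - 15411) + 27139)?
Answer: -28392/8657 ≈ -3.2797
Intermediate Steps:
(17794 - 46186)/((-3071 - 15411) + 27139) = -28392/(-18482 + 27139) = -28392/8657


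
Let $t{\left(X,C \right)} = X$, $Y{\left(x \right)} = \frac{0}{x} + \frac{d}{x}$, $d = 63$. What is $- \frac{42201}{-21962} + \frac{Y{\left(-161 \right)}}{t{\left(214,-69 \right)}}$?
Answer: $\frac{51878916}{27024241} \approx 1.9197$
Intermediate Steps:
$Y{\left(x \right)} = \frac{63}{x}$ ($Y{\left(x \right)} = \frac{0}{x} + \frac{63}{x} = 0 + \frac{63}{x} = \frac{63}{x}$)
$- \frac{42201}{-21962} + \frac{Y{\left(-161 \right)}}{t{\left(214,-69 \right)}} = - \frac{42201}{-21962} + \frac{63 \frac{1}{-161}}{214} = \left(-42201\right) \left(- \frac{1}{21962}\right) + 63 \left(- \frac{1}{161}\right) \frac{1}{214} = \frac{42201}{21962} - \frac{9}{4922} = \frac{51878916}{27024241}$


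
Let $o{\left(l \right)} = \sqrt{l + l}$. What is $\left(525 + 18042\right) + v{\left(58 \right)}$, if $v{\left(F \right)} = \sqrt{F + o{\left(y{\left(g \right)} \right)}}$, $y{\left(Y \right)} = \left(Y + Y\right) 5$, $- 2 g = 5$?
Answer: $18567 + \sqrt{58 + 5 i \sqrt{2}} \approx 18575.0 + 0.46338 i$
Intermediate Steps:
$g = - \frac{5}{2}$ ($g = \left(- \frac{1}{2}\right) 5 = - \frac{5}{2} \approx -2.5$)
$y{\left(Y \right)} = 10 Y$ ($y{\left(Y \right)} = 2 Y 5 = 10 Y$)
$o{\left(l \right)} = \sqrt{2} \sqrt{l}$ ($o{\left(l \right)} = \sqrt{2 l} = \sqrt{2} \sqrt{l}$)
$v{\left(F \right)} = \sqrt{F + 5 i \sqrt{2}}$ ($v{\left(F \right)} = \sqrt{F + \sqrt{2} \sqrt{10 \left(- \frac{5}{2}\right)}} = \sqrt{F + \sqrt{2} \sqrt{-25}} = \sqrt{F + \sqrt{2} \cdot 5 i} = \sqrt{F + 5 i \sqrt{2}}$)
$\left(525 + 18042\right) + v{\left(58 \right)} = \left(525 + 18042\right) + \sqrt{58 + 5 i \sqrt{2}} = 18567 + \sqrt{58 + 5 i \sqrt{2}}$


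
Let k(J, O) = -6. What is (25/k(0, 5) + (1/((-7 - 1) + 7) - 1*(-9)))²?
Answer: 529/36 ≈ 14.694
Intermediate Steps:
(25/k(0, 5) + (1/((-7 - 1) + 7) - 1*(-9)))² = (25/(-6) + (1/((-7 - 1) + 7) - 1*(-9)))² = (25*(-⅙) + (1/(-8 + 7) + 9))² = (-25/6 + (1/(-1) + 9))² = (-25/6 + (-1 + 9))² = (-25/6 + 8)² = (23/6)² = 529/36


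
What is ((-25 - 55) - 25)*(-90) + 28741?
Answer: 38191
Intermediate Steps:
((-25 - 55) - 25)*(-90) + 28741 = (-80 - 25)*(-90) + 28741 = -105*(-90) + 28741 = 9450 + 28741 = 38191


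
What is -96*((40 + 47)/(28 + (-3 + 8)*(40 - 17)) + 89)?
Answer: -1230144/143 ≈ -8602.4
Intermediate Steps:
-96*((40 + 47)/(28 + (-3 + 8)*(40 - 17)) + 89) = -96*(87/(28 + 5*23) + 89) = -96*(87/(28 + 115) + 89) = -96*(87/143 + 89) = -96*12814/143 = -1230144/143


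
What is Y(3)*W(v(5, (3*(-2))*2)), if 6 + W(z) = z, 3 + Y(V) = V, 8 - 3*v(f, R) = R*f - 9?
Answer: 0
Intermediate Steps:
v(f, R) = 17/3 - R*f/3 (v(f, R) = 8/3 - (R*f - 9)/3 = 8/3 - (-9 + R*f)/3 = 8/3 + (3 - R*f/3) = 17/3 - R*f/3)
Y(V) = -3 + V
W(z) = -6 + z
Y(3)*W(v(5, (3*(-2))*2)) = (-3 + 3)*(-6 + (17/3 - ⅓*(3*(-2))*2*5)) = 0*(-6 + (17/3 - ⅓*(-6*2)*5)) = 0*(-6 + (17/3 - ⅓*(-12)*5)) = 0*(-6 + (17/3 + 20)) = 0*(-6 + 77/3) = 0*(59/3) = 0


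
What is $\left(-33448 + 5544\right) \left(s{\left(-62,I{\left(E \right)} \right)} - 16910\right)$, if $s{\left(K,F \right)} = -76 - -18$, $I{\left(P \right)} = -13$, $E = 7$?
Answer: $473475072$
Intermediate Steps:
$s{\left(K,F \right)} = -58$ ($s{\left(K,F \right)} = -76 + 18 = -58$)
$\left(-33448 + 5544\right) \left(s{\left(-62,I{\left(E \right)} \right)} - 16910\right) = \left(-33448 + 5544\right) \left(-58 - 16910\right) = \left(-27904\right) \left(-16968\right) = 473475072$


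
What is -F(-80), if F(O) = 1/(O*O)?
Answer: -1/6400 ≈ -0.00015625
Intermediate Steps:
F(O) = O⁻² (F(O) = 1/(O²) = O⁻²)
-F(-80) = -1/(-80)² = -1*1/6400 = -1/6400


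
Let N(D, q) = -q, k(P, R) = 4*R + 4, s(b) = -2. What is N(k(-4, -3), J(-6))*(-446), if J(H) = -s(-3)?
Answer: 892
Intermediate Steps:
k(P, R) = 4 + 4*R
J(H) = 2 (J(H) = -1*(-2) = 2)
N(k(-4, -3), J(-6))*(-446) = -1*2*(-446) = -2*(-446) = 892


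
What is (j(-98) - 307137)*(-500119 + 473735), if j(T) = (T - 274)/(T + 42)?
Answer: 56723291400/7 ≈ 8.1033e+9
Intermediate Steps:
j(T) = (-274 + T)/(42 + T)
(j(-98) - 307137)*(-500119 + 473735) = ((-274 - 98)/(42 - 98) - 307137)*(-500119 + 473735) = (-372/(-56) - 307137)*(-26384) = (-1/56*(-372) - 307137)*(-26384) = (93/14 - 307137)*(-26384) = -4299825/14*(-26384) = 56723291400/7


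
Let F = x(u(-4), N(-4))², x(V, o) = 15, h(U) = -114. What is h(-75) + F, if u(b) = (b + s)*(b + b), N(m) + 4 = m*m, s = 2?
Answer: 111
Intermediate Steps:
N(m) = -4 + m² (N(m) = -4 + m*m = -4 + m²)
u(b) = 2*b*(2 + b) (u(b) = (b + 2)*(b + b) = (2 + b)*(2*b) = 2*b*(2 + b))
F = 225 (F = 15² = 225)
h(-75) + F = -114 + 225 = 111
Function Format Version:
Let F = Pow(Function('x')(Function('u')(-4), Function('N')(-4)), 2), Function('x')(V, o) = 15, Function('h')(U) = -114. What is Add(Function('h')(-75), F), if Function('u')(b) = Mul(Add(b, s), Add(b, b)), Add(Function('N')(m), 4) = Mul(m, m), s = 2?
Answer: 111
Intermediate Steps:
Function('N')(m) = Add(-4, Pow(m, 2)) (Function('N')(m) = Add(-4, Mul(m, m)) = Add(-4, Pow(m, 2)))
Function('u')(b) = Mul(2, b, Add(2, b)) (Function('u')(b) = Mul(Add(b, 2), Add(b, b)) = Mul(Add(2, b), Mul(2, b)) = Mul(2, b, Add(2, b)))
F = 225 (F = Pow(15, 2) = 225)
Add(Function('h')(-75), F) = Add(-114, 225) = 111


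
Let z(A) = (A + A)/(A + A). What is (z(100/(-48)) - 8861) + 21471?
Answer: 12611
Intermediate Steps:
z(A) = 1 (z(A) = (2*A)/((2*A)) = (2*A)*(1/(2*A)) = 1)
(z(100/(-48)) - 8861) + 21471 = (1 - 8861) + 21471 = -8860 + 21471 = 12611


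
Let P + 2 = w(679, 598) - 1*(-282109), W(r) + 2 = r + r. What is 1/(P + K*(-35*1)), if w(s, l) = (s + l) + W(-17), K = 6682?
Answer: 1/49478 ≈ 2.0211e-5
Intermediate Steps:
W(r) = -2 + 2*r (W(r) = -2 + (r + r) = -2 + 2*r)
w(s, l) = -36 + l + s (w(s, l) = (s + l) + (-2 + 2*(-17)) = (l + s) + (-2 - 34) = (l + s) - 36 = -36 + l + s)
P = 283348 (P = -2 + ((-36 + 598 + 679) - 1*(-282109)) = -2 + (1241 + 282109) = -2 + 283350 = 283348)
1/(P + K*(-35*1)) = 1/(283348 + 6682*(-35*1)) = 1/(283348 + 6682*(-35)) = 1/(283348 - 233870) = 1/49478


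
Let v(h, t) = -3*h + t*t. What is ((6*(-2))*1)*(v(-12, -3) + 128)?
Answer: -2076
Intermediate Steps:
v(h, t) = t² - 3*h (v(h, t) = -3*h + t² = t² - 3*h)
((6*(-2))*1)*(v(-12, -3) + 128) = ((6*(-2))*1)*(((-3)² - 3*(-12)) + 128) = (-12*1)*((9 + 36) + 128) = -12*(45 + 128) = -12*173 = -2076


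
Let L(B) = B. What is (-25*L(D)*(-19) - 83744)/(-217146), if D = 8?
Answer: 13324/36191 ≈ 0.36816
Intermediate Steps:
(-25*L(D)*(-19) - 83744)/(-217146) = (-25*8*(-19) - 83744)/(-217146) = (-200*(-19) - 83744)*(-1/217146) = (3800 - 83744)*(-1/217146) = -79944*(-1/217146) = 13324/36191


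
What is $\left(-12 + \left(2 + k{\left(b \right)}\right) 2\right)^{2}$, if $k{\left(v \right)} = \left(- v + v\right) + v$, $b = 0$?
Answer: $64$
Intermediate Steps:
$k{\left(v \right)} = v$ ($k{\left(v \right)} = 0 + v = v$)
$\left(-12 + \left(2 + k{\left(b \right)}\right) 2\right)^{2} = \left(-12 + \left(2 + 0\right) 2\right)^{2} = \left(-12 + 2 \cdot 2\right)^{2} = \left(-12 + 4\right)^{2} = \left(-8\right)^{2} = 64$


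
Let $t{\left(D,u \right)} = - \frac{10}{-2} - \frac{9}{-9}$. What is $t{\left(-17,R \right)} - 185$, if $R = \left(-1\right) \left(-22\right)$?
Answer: $-179$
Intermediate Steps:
$R = 22$
$t{\left(D,u \right)} = 6$ ($t{\left(D,u \right)} = \left(-10\right) \left(- \frac{1}{2}\right) - -1 = 5 + 1 = 6$)
$t{\left(-17,R \right)} - 185 = 6 - 185 = -179$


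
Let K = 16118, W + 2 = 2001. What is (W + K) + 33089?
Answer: 51206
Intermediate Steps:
W = 1999 (W = -2 + 2001 = 1999)
(W + K) + 33089 = (1999 + 16118) + 33089 = 18117 + 33089 = 51206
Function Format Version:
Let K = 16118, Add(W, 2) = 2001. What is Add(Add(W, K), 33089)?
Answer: 51206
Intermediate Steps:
W = 1999 (W = Add(-2, 2001) = 1999)
Add(Add(W, K), 33089) = Add(Add(1999, 16118), 33089) = Add(18117, 33089) = 51206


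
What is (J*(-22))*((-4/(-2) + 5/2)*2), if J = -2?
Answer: 396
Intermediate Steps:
(J*(-22))*((-4/(-2) + 5/2)*2) = (-2*(-22))*((-4/(-2) + 5/2)*2) = 44*((-4*(-½) + 5*(½))*2) = 44*((2 + 5/2)*2) = 44*((9/2)*2) = 44*9 = 396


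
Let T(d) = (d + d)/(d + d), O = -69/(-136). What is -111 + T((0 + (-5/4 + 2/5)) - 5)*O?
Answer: -15027/136 ≈ -110.49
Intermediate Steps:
O = 69/136 (O = -69*(-1/136) = 69/136 ≈ 0.50735)
T(d) = 1 (T(d) = (2*d)/((2*d)) = (2*d)*(1/(2*d)) = 1)
-111 + T((0 + (-5/4 + 2/5)) - 5)*O = -111 + 1*(69/136) = -111 + 69/136 = -15027/136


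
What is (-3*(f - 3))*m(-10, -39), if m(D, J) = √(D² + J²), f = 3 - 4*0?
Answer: 0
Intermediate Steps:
f = 3 (f = 3 + 0 = 3)
(-3*(f - 3))*m(-10, -39) = (-3*(3 - 3))*√((-10)² + (-39)²) = (-3*0)*√(100 + 1521) = 0*√1621 = 0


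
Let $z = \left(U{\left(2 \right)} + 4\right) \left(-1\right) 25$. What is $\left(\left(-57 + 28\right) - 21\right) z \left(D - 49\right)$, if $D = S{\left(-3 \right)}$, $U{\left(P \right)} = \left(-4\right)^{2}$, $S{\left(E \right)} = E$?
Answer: $-1300000$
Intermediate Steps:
$U{\left(P \right)} = 16$
$D = -3$
$z = -500$ ($z = \left(16 + 4\right) \left(-1\right) 25 = 20 \left(-1\right) 25 = \left(-20\right) 25 = -500$)
$\left(\left(-57 + 28\right) - 21\right) z \left(D - 49\right) = \left(\left(-57 + 28\right) - 21\right) \left(-500\right) \left(-3 - 49\right) = \left(-29 - 21\right) \left(-500\right) \left(-3 - 49\right) = \left(-50\right) \left(-500\right) \left(-52\right) = 25000 \left(-52\right) = -1300000$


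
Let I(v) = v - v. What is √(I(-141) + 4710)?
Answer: √4710 ≈ 68.629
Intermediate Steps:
I(v) = 0
√(I(-141) + 4710) = √(0 + 4710) = √4710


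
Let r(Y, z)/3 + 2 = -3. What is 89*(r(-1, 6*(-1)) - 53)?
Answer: -6052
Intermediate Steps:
r(Y, z) = -15 (r(Y, z) = -6 + 3*(-3) = -6 - 9 = -15)
89*(r(-1, 6*(-1)) - 53) = 89*(-15 - 53) = 89*(-68) = -6052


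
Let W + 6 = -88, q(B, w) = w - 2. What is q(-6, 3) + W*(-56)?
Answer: 5265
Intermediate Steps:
q(B, w) = -2 + w
W = -94 (W = -6 - 88 = -94)
q(-6, 3) + W*(-56) = (-2 + 3) - 94*(-56) = 1 + 5264 = 5265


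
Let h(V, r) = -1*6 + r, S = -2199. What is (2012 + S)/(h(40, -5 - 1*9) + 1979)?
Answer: -187/1959 ≈ -0.095457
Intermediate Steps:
h(V, r) = -6 + r
(2012 + S)/(h(40, -5 - 1*9) + 1979) = (2012 - 2199)/((-6 + (-5 - 1*9)) + 1979) = -187/((-6 + (-5 - 9)) + 1979) = -187/((-6 - 14) + 1979) = -187/(-20 + 1979) = -187/1959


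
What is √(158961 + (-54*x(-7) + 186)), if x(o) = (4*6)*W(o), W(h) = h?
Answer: 3*√18691 ≈ 410.15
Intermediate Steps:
x(o) = 24*o (x(o) = (4*6)*o = 24*o)
√(158961 + (-54*x(-7) + 186)) = √(158961 + (-1296*(-7) + 186)) = √(158961 + (-54*(-168) + 186)) = √(158961 + (9072 + 186)) = √(158961 + 9258) = √168219 = 3*√18691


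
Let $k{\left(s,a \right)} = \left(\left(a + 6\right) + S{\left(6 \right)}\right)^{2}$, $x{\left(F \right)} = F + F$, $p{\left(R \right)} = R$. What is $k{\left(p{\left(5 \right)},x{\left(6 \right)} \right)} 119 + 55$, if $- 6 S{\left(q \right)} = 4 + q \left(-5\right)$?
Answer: $\frac{534686}{9} \approx 59410.0$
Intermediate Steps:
$S{\left(q \right)} = - \frac{2}{3} + \frac{5 q}{6}$ ($S{\left(q \right)} = - \frac{4 + q \left(-5\right)}{6} = - \frac{4 - 5 q}{6} = - \frac{2}{3} + \frac{5 q}{6}$)
$x{\left(F \right)} = 2 F$
$k{\left(s,a \right)} = \left(\frac{31}{3} + a\right)^{2}$ ($k{\left(s,a \right)} = \left(\left(a + 6\right) + \left(- \frac{2}{3} + \frac{5}{6} \cdot 6\right)\right)^{2} = \left(\left(6 + a\right) + \left(- \frac{2}{3} + 5\right)\right)^{2} = \left(\left(6 + a\right) + \frac{13}{3}\right)^{2} = \left(\frac{31}{3} + a\right)^{2}$)
$k{\left(p{\left(5 \right)},x{\left(6 \right)} \right)} 119 + 55 = \frac{\left(31 + 3 \cdot 2 \cdot 6\right)^{2}}{9} \cdot 119 + 55 = \frac{\left(31 + 3 \cdot 12\right)^{2}}{9} \cdot 119 + 55 = \frac{\left(31 + 36\right)^{2}}{9} \cdot 119 + 55 = \frac{67^{2}}{9} \cdot 119 + 55 = \frac{1}{9} \cdot 4489 \cdot 119 + 55 = \frac{4489}{9} \cdot 119 + 55 = \frac{534191}{9} + 55 = \frac{534686}{9}$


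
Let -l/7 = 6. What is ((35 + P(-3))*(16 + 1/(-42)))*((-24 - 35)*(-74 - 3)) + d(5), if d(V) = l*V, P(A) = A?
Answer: 6967034/3 ≈ 2.3223e+6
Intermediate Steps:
l = -42 (l = -7*6 = -42)
d(V) = -42*V
((35 + P(-3))*(16 + 1/(-42)))*((-24 - 35)*(-74 - 3)) + d(5) = ((35 - 3)*(16 + 1/(-42)))*((-24 - 35)*(-74 - 3)) - 42*5 = (32*(16 - 1/42))*(-59*(-77)) - 210 = (32*(671/42))*4543 - 210 = (10736/21)*4543 - 210 = 6967664/3 - 210 = 6967034/3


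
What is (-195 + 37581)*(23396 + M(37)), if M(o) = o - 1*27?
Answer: 875056716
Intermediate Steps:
M(o) = -27 + o (M(o) = o - 27 = -27 + o)
(-195 + 37581)*(23396 + M(37)) = (-195 + 37581)*(23396 + (-27 + 37)) = 37386*(23396 + 10) = 37386*23406 = 875056716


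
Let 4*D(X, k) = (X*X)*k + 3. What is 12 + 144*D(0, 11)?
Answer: 120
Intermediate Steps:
D(X, k) = ¾ + k*X²/4 (D(X, k) = ((X*X)*k + 3)/4 = (X²*k + 3)/4 = (k*X² + 3)/4 = (3 + k*X²)/4 = ¾ + k*X²/4)
12 + 144*D(0, 11) = 12 + 144*(¾ + (¼)*11*0²) = 12 + 144*(¾ + (¼)*11*0) = 12 + 144*(¾ + 0) = 12 + 144*(¾) = 12 + 108 = 120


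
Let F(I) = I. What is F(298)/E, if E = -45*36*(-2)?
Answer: 149/1620 ≈ 0.091975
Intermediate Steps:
E = 3240 (E = -1620*(-2) = 3240)
F(298)/E = 298/3240 = 298*(1/3240) = 149/1620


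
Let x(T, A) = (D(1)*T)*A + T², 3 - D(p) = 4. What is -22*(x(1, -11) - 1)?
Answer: -242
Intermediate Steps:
D(p) = -1 (D(p) = 3 - 1*4 = 3 - 4 = -1)
x(T, A) = T² - A*T (x(T, A) = (-T)*A + T² = -A*T + T² = T² - A*T)
-22*(x(1, -11) - 1) = -22*(1*(1 - 1*(-11)) - 1) = -22*(1*(1 + 11) - 1) = -22*(1*12 - 1) = -22*(12 - 1) = -22*11 = -242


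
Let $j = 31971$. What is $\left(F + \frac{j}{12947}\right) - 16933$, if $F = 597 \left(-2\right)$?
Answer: $- \frac{234658298}{12947} \approx -18125.0$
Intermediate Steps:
$F = -1194$
$\left(F + \frac{j}{12947}\right) - 16933 = \left(-1194 + \frac{31971}{12947}\right) - 16933 = - \frac{15426747}{12947} - 16933 = - \frac{234658298}{12947}$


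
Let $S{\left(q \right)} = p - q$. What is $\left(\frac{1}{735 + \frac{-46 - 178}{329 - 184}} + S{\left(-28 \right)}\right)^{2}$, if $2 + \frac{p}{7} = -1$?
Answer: $\frac{554432138404}{11310535201} \approx 49.019$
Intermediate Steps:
$p = -21$ ($p = -14 + 7 \left(-1\right) = -14 - 7 = -21$)
$S{\left(q \right)} = -21 - q$
$\left(\frac{1}{735 + \frac{-46 - 178}{329 - 184}} + S{\left(-28 \right)}\right)^{2} = \left(\frac{1}{735 + \frac{-46 - 178}{329 - 184}} - -7\right)^{2} = \left(\frac{1}{735 - \frac{224}{145}} + \left(-21 + 28\right)\right)^{2} = \left(\frac{1}{735 - \frac{224}{145}} + 7\right)^{2} = \left(\frac{1}{\frac{106351}{145}} + 7\right)^{2} = \left(\frac{145}{106351} + 7\right)^{2} = \left(\frac{744602}{106351}\right)^{2} = \frac{554432138404}{11310535201}$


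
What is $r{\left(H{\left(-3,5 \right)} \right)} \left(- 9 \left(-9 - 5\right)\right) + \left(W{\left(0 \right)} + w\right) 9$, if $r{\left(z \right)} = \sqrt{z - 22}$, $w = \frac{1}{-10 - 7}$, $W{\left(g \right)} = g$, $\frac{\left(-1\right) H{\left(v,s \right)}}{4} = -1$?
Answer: $- \frac{9}{17} + 378 i \sqrt{2} \approx -0.52941 + 534.57 i$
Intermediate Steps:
$H{\left(v,s \right)} = 4$ ($H{\left(v,s \right)} = \left(-4\right) \left(-1\right) = 4$)
$w = - \frac{1}{17}$ ($w = \frac{1}{-17} = - \frac{1}{17} \approx -0.058824$)
$r{\left(z \right)} = \sqrt{-22 + z}$
$r{\left(H{\left(-3,5 \right)} \right)} \left(- 9 \left(-9 - 5\right)\right) + \left(W{\left(0 \right)} + w\right) 9 = \sqrt{-22 + 4} \left(- 9 \left(-9 - 5\right)\right) + \left(0 - \frac{1}{17}\right) 9 = \sqrt{-18} \left(\left(-9\right) \left(-14\right)\right) - \frac{9}{17} = 3 i \sqrt{2} \cdot 126 - \frac{9}{17} = 378 i \sqrt{2} - \frac{9}{17} = - \frac{9}{17} + 378 i \sqrt{2}$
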